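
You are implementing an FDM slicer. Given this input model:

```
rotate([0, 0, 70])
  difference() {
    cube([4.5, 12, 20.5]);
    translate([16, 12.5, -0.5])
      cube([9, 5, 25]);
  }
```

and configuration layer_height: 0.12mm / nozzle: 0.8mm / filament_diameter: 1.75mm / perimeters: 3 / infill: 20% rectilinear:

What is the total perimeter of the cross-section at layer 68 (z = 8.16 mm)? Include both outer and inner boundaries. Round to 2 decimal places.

At z = 8.16 mm: the 4.5×12 cube contributes its full rectangle (perimeter 33.00 mm); the cube at (16, 12.5) is present — its section is the full 9×5 rectangle (perimeter 28.00 mm); Taking the first minus the rest: starting from the 4.5×12 cube, the 9×5 cube at (16, 12.5) misses the remaining region (no effect) — boundary = 33.00 mm; (whole slice rotated 70° about Z — lengths, areas and connectivity unchanged). Overall, the cross-section is a single solid region. Total boundary length (outer) = 33.00 mm.

33.00 mm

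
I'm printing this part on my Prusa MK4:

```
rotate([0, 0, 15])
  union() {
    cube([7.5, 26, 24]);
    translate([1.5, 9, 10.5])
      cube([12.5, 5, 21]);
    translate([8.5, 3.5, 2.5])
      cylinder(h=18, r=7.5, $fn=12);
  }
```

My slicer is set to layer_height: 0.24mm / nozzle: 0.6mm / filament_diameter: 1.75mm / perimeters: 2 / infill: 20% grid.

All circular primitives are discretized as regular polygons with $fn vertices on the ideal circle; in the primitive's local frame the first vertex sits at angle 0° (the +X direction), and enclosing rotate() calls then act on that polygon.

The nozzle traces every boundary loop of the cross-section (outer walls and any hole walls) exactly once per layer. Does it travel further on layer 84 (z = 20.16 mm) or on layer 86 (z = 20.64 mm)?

layer 84 (z = 20.16 mm)

Layer 84 (z = 20.16): the cube (footprint 7.5×26) is included at this height (perimeter 67.00 mm); the cube at (1.5, 9) (footprint 12.5×5) is included at this height (perimeter 35.00 mm); the r=7.5 cylinder at (8.5, 3.5) contributes a regular 12-gon of circumradius 7.5 (perimeter = 2·12·7.500·sin(180°/12) = 46.59 mm); Taking the union: the regions partially overlap (shared area 93.91 mm²), so the edge portions inside another operand are dropped and the merged outline is re-measured after clipping — boundary = 85.72 mm; (whole slice rotated 15° about Z — lengths, areas and connectivity unchanged). So its perimeter = 85.72 mm. Layer 86 (z = 20.64): the cube (footprint 7.5×26) is included at this height (perimeter 67.00 mm); the 12.5×5 cube at (1.5, 9) contributes its full rectangle (perimeter 35.00 mm); the cylinder at (8.5, 3.5) does not reach this height (z outside [2.5, 20.5]); Merging all regions: the regions partially overlap (shared area 30.00 mm²), so the edge portions inside another operand are dropped and the merged outline is re-measured after clipping — boundary = 80.00 mm; (whole slice rotated 15° about Z — lengths, areas and connectivity unchanged). So its perimeter = 80.00 mm. Layer 84 is larger (85.72 vs 80.00 mm).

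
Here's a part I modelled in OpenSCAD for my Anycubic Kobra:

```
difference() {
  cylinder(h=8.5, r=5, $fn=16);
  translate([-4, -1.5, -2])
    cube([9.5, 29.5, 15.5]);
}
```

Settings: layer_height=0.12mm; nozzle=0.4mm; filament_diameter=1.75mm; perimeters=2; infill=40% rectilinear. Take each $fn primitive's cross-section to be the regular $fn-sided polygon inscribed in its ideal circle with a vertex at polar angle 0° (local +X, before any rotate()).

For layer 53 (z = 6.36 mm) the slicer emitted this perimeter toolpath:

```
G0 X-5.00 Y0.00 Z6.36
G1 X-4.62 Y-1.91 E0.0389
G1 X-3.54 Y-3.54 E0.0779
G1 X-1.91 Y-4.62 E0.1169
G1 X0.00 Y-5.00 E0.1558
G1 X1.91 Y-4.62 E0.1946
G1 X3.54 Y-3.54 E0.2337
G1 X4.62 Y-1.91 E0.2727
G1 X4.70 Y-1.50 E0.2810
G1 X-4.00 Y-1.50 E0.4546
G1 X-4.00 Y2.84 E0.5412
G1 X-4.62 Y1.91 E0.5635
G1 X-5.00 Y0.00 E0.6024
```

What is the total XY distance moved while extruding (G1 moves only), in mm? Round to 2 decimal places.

30.19 mm

Sum the Euclidean lengths of each G1 segment: total = 30.19 mm.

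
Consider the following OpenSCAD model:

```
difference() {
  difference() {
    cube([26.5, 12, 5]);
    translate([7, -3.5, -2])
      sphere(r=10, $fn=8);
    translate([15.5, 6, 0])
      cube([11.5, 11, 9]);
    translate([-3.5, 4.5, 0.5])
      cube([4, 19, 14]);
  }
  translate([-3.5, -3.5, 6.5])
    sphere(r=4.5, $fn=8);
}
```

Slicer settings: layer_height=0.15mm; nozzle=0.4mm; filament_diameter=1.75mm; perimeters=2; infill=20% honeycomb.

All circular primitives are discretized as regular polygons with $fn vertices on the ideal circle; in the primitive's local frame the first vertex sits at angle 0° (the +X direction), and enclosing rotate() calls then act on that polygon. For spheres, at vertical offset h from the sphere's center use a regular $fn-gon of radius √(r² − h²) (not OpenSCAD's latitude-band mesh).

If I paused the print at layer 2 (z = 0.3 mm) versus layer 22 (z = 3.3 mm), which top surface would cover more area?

Layer 2 (z = 0.3): the cube (footprint 26.5×12) is included at this height (area 318.00 mm²); the sphere at (7, -3.5): section is a regular 8-gon, circumradius = √(r²−h²) = √(10²−2.3²) = 9.732 (area = (8/2)·9.732²·sin(360°/8) = 267.88 mm²); the cube at (15.5, 6) (footprint 11.5×11) is included at this height (area 126.50 mm²); the cube at (-3.5, 4.5) is not intersected at this z (z outside [0.5, 14.5]); After the difference (first − rest): starting from the 26.5×12 cube (318.00 mm²), the r=10 sphere at (7, -3.5) partially overlaps it — only the 68.91 mm² overlap (of its 267.88 mm²) is removed, clipping the outline; the 11.5×11 cube at (15.5, 6) partially overlaps it — only the 66.00 mm² overlap (of its 126.50 mm²) is removed, clipping the outline — area = 183.09 mm²; the sphere at (-3.5, -3.5) does not reach this height (|z−center|=6.200 > r=4.5); After the difference (first − rest): none of the subtracted shapes is present at this height, so that combined region is unchanged — area = 183.09 mm². So its area = 183.09 mm². Layer 22 (z = 3.3): the cube (footprint 26.5×12) is included at this height (area 318.00 mm²); the r=10 sphere at (7, -3.5) slices to a regular 8-gon of circumradius 8.480 (√(r²−h²) with h=5.3 from center) (area = (8/2)·8.480²·sin(360°/8) = 203.39 mm²); the cube at (15.5, 6) (footprint 11.5×11) is included at this height (area 126.50 mm²); the cube at (-3.5, 4.5) is present — its section is the full 4×19 rectangle (area 76.00 mm²); Subtracting the remaining from the first: starting from the 26.5×12 cube (318.00 mm²), the r=10 sphere at (7, -3.5) partially overlaps it — only the 47.41 mm² overlap (of its 203.39 mm²) is removed, clipping the outline; the 11.5×11 cube at (15.5, 6) partially overlaps it — only the 66.00 mm² overlap (of its 126.50 mm²) is removed, clipping the outline; the 4×19 cube at (-3.5, 4.5) partially overlaps it — only the 3.75 mm² overlap (of its 76.00 mm²) is removed, clipping the outline — area = 200.84 mm²; the r=4.5 sphere at (-3.5, -3.5) contributes a regular 8-gon of circumradius √(4.5²−3.2²) = 3.164 (area = (8/2)·3.164²·sin(360°/8) = 28.31 mm²); Subtracting the remaining from the first: starting from that combined region (200.84 mm²), the r=4.5 sphere at (-3.5, -3.5) misses the remaining region (no effect) — area = 200.84 mm². So its area = 200.84 mm². Layer 22 is larger (200.84 vs 183.09 mm²).

layer 22 (z = 3.3 mm)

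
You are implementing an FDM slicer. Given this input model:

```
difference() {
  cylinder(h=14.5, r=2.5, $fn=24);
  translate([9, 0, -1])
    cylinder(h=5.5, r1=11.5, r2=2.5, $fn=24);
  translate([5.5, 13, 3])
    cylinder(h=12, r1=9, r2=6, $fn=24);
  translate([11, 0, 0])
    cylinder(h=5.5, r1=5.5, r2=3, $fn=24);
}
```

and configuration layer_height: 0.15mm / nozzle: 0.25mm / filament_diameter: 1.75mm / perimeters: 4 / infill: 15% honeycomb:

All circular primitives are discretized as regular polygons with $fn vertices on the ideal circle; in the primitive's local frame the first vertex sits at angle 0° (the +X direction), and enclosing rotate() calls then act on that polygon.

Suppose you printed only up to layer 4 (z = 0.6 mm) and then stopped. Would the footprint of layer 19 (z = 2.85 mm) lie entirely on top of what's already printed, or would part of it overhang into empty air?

Compare the two slices. At z = 0.6: the r=2.5 cylinder contributes a regular 24-gon of circumradius 2.5 (area = (24/2)·2.500²·sin(360°/24) = 19.41 mm²); the cone at (9, 0) contributes a regular 24-gon of circumradius 8.882 (interpolated between r1=11.5 and r2=2.5 at t=0.291) (area = (24/2)·8.882²·sin(360°/24) = 245.01 mm²); the cone at (5.5, 13) does not reach this height (z outside [3, 15]); the cone at (11, 0) contributes a regular 24-gon of circumradius 5.227 (interpolated between r1=5.5 and r2=3 at t=0.109) (area = (24/2)·5.227²·sin(360°/24) = 84.86 mm²); Taking the first minus the rest: starting from the r=2.5 cylinder (19.41 mm²), the cone at (9, 0) partially overlaps it — only the 8.31 mm² overlap (of its 245.01 mm²) is removed, clipping the outline; the cone at (11, 0) misses the remaining region (no effect) — area = 11.10 mm². At z = 2.85: the r=2.5 cylinder gives a regular 24-gon of circumradius 2.5 (constant along its height) (area = (24/2)·2.500²·sin(360°/24) = 19.41 mm²); the cone at (9, 0) contributes a regular 24-gon of circumradius 5.200 (interpolated between r1=11.5 and r2=2.5 at t=0.700) (area = (24/2)·5.200²·sin(360°/24) = 83.98 mm²); the cone at (5.5, 13) does not reach this height (z outside [3, 15]); the cone at (11, 0): at t=0.518 of its height the radius interpolates to r₁+(r₂−r₁)t = 4.205, giving a regular 24-gon of that circumradius (area = (24/2)·4.205²·sin(360°/24) = 54.91 mm²); After the difference (first − rest): starting from the r=2.5 cylinder (19.41 mm²), the cone at (9, 0) misses the remaining region (no effect); the cone at (11, 0) misses the remaining region (no effect) — area = 19.41 mm². Checking containment: at z = 2.85 the cross-section extends beyond the z = 0.6 cross-section by about 8.31 mm².

part overhangs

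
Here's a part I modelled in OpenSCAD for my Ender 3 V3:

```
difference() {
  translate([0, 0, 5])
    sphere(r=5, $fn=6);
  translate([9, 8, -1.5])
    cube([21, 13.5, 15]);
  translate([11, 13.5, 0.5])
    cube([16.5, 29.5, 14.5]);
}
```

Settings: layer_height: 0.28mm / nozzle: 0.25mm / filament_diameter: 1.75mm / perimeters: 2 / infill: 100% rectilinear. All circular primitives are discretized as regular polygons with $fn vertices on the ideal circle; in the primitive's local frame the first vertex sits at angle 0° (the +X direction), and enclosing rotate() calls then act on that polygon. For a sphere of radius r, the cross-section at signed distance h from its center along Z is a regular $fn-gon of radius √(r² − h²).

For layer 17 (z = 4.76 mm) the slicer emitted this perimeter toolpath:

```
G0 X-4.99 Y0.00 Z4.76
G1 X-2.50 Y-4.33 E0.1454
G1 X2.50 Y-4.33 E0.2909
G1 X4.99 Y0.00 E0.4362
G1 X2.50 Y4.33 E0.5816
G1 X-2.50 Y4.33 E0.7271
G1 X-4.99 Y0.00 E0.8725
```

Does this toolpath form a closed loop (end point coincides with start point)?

Start point (G0): (-4.99, 0.00). End point (last G1): the path returns to the start — closed.

yes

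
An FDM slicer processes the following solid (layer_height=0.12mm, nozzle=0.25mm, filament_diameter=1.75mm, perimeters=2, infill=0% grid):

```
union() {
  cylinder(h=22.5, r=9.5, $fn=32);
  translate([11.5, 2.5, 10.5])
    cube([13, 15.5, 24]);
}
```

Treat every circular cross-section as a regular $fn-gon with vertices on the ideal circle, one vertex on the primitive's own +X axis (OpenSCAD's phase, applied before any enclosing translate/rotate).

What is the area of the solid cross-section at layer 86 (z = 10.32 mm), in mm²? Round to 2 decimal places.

281.71 mm²

At z = 10.32 mm: the cylinder: section is a regular 32-gon, circumradius r=9.5 (area = (32/2)·9.500²·sin(360°/32) = 281.71 mm²); the cube at (11.5, 2.5) does not reach this height (z outside [10.5, 34.5]); Taking the union: only the r=9.5 cylinder is present, so the union is just that shape — area = 281.71 mm². Overall, the cross-section is a single solid region. Net area = 281.71 mm².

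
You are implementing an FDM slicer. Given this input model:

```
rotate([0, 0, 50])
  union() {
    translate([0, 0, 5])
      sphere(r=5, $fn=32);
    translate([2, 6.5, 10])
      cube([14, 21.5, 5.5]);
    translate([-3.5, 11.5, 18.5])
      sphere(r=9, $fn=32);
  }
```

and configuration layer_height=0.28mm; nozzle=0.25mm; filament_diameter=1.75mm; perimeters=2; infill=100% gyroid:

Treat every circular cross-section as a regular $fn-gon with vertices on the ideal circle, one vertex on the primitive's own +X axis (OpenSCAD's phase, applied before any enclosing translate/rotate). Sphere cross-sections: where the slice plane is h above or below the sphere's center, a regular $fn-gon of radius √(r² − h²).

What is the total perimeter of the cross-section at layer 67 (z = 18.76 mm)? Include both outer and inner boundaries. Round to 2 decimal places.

At z = 18.76 mm: the sphere is not intersected at this z (|z−center|=13.760 > r=5); the cube at (2, 6.5) is absent (z outside [10, 15.5]); the sphere at (-3.5, 11.5): section is a regular 32-gon, circumradius = √(r²−h²) = √(9²−0.26²) = 8.996 (perimeter = 2·32·8.996·sin(180°/32) = 56.43 mm); Taking the union: only the r=9 sphere at (-3.5, 11.5) is present, so the union is just that shape — boundary = 56.43 mm; (rotated 50° about Z; rotation is an isometry so areas/perimeters/island counts are preserved). Overall, the cross-section is a single solid region. Total boundary length (outer) = 56.43 mm.

56.43 mm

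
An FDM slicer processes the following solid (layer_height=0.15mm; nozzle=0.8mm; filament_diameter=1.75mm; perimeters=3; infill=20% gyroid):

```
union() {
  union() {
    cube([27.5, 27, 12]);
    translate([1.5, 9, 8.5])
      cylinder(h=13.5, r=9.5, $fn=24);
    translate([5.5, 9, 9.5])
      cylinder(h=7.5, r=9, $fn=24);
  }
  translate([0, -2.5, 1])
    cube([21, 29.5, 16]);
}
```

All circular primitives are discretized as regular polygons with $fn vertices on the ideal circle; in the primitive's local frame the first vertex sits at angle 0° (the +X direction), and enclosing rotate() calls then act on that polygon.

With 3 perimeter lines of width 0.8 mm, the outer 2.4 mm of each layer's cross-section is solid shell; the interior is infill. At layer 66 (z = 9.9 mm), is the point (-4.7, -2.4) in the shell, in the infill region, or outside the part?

outside

At z = 9.9 mm: the 27.5×27 cube contributes its full rectangle; the r=9.5 cylinder at (1.5, 9) gives a regular 24-gon of circumradius 9.5 (constant along its height); the cylinder at (5.5, 9): section is a regular 24-gon, circumradius r=9; Combining (union): the regions partially overlap (shared area 418.46 mm²), so overlapping operands fuse into one piece — 1 connected region; the 21×29.5 cube at (0, -2.5) contributes its full rectangle; Merging all regions: the regions partially overlap (shared area 568.47 mm²), so overlapping operands fuse into one piece — 1 connected region. Overall, the cross-section is a single solid region. The nearest boundary edge runs (-0.96, -0.18)→(-3.25, 0.77); distance from the point to it = 3.49 mm. The point is not inside any of the regions above, so it lies outside the cross-section (3.49 mm from the nearest boundary).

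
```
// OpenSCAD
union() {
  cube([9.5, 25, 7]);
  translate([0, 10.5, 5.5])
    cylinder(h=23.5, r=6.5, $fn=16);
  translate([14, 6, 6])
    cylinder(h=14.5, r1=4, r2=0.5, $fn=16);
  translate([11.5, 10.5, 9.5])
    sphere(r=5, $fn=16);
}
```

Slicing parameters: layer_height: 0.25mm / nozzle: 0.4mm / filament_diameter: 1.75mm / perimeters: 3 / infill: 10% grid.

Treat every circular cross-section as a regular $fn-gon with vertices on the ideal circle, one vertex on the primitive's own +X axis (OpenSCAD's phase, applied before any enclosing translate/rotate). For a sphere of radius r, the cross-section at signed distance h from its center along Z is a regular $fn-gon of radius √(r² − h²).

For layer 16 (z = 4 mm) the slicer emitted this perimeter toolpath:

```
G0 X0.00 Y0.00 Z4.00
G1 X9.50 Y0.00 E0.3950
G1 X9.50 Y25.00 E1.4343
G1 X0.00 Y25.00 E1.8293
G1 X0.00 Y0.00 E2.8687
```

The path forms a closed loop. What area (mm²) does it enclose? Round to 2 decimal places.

Apply the shoelace formula to the sequence of (X, Y) vertices; enclosed area = 237.50 mm².

237.50 mm²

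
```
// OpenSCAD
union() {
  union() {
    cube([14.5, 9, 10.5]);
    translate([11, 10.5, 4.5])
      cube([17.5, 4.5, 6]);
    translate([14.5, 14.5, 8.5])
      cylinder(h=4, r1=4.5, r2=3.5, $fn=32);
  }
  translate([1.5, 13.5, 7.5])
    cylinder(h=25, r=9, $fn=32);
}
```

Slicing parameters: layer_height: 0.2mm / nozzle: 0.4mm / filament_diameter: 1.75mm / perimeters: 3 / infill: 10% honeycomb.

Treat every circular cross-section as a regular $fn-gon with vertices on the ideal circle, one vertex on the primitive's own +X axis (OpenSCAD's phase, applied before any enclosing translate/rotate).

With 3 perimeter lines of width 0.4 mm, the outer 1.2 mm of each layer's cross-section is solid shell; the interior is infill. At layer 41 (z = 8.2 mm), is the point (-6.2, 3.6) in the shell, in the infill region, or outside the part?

At z = 8.2 mm: the cube is present — its section is the full 14.5×9 rectangle; the cube at (11, 10.5) is present — its section is the full 17.5×4.5 rectangle; the cone at (14.5, 14.5) is absent (z outside [8.5, 12.5]); Merging all regions: the 2 present regions are separate (no shared area or edge), so areas and boundary lengths simply add and each stays a separate island — 2 connected regions; the r=9 cylinder at (1.5, 13.5) gives a regular 32-gon of circumradius 9 (constant along its height); Taking the union: the regions partially overlap (shared area 31.25 mm²), so overlapping operands fuse into one piece — 2 connected regions. Overall, the cross-section has 2 separate islands. The nearest boundary edge runs (-3.50, 6.02)→(-4.86, 7.14); distance from the point to it = 3.58 mm. The point is not inside any of the regions above, so it lies outside the cross-section (3.58 mm from the nearest boundary).

outside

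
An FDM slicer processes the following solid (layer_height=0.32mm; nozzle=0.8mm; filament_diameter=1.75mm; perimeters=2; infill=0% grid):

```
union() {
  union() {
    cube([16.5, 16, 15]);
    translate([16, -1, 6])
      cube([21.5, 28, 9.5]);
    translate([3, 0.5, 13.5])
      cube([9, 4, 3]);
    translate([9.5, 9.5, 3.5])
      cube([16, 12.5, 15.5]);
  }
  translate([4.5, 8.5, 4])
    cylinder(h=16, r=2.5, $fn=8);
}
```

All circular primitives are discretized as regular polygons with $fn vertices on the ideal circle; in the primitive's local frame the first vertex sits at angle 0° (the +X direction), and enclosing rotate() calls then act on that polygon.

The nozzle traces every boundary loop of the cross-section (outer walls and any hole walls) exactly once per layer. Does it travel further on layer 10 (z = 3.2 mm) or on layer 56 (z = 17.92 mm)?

layer 56 (z = 17.92 mm)

Layer 10 (z = 3.2): the cube is present — its section is the full 16.5×16 rectangle (perimeter 65.00 mm); the cube at (16, -1) is not intersected at this z (z outside [6, 15.5]); the cube at (3, 0.5) is absent (z outside [13.5, 16.5]); the cube at (9.5, 9.5) is not intersected at this z (z outside [3.5, 19]); Merging all regions: only the 16.5×16 cube is present, so the union is just that shape — boundary = 65.00 mm; the cylinder at (4.5, 8.5) is not intersected at this z (z outside [4, 20]); Taking the union: only that combined region is present, so the union is just that shape — boundary = 65.00 mm. So its perimeter = 65.00 mm. Layer 56 (z = 17.92): the cube does not reach this height (z outside [0, 15]); the cube at (16, -1) does not reach this height (z outside [6, 15.5]); the cube at (3, 0.5) does not reach this height (z outside [13.5, 16.5]); the 16×12.5 cube at (9.5, 9.5) contributes its full rectangle (perimeter 57.00 mm); Combining (union): only the 16×12.5 cube at (9.5, 9.5) is present, so the union is just that shape — boundary = 57.00 mm; the r=2.5 cylinder at (4.5, 8.5) contributes a regular 8-gon of circumradius 2.5 (perimeter = 2·8·2.500·sin(180°/8) = 15.31 mm); Combining (union): the 2 present regions are separate (no shared area or edge), so areas and boundary lengths simply add and each stays a separate island — boundary = 72.31 mm. So its perimeter = 72.31 mm. Layer 56 is larger (72.31 vs 65.00 mm).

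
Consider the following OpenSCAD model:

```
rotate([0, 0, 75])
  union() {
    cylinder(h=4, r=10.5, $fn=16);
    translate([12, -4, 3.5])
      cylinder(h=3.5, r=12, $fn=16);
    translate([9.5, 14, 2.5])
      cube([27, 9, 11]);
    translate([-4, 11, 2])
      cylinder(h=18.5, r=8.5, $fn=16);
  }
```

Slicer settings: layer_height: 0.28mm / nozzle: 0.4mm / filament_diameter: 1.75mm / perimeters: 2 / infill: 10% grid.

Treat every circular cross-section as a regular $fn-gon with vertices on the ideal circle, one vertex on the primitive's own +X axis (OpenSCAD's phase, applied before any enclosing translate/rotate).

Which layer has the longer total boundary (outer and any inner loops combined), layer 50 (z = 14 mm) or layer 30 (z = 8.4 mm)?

layer 30 (z = 8.4 mm)

Layer 50 (z = 14): the cylinder is not intersected at this z (z outside [0, 4]); the cylinder at (12, -4) is not intersected at this z (z outside [3.5, 7]); the cube at (9.5, 14) does not reach this height (z outside [2.5, 13.5]); the r=8.5 cylinder at (-4, 11) gives a regular 16-gon of circumradius 8.5 (constant along its height) (perimeter = 2·16·8.500·sin(180°/16) = 53.06 mm); Merging all regions: only the r=8.5 cylinder at (-4, 11) is present, so the union is just that shape — boundary = 53.06 mm; (rotated 75° about Z; rotation is an isometry so areas/perimeters/island counts are preserved). So its perimeter = 53.06 mm. Layer 30 (z = 8.4): the cylinder is absent (z outside [0, 4]); the cylinder at (12, -4) is absent (z outside [3.5, 7]); the cube at (9.5, 14) (footprint 27×9) is included at this height (perimeter 72.00 mm); the r=8.5 cylinder at (-4, 11) gives a regular 16-gon of circumradius 8.5 (constant along its height) (perimeter = 2·16·8.500·sin(180°/16) = 53.06 mm); Taking the union: the 2 present regions are separate (no shared area or edge), so areas and boundary lengths simply add and each stays a separate island — boundary = 125.06 mm; (rotated 75° about Z; rotation is an isometry so areas/perimeters/island counts are preserved). So its perimeter = 125.06 mm. Layer 30 is larger (125.06 vs 53.06 mm).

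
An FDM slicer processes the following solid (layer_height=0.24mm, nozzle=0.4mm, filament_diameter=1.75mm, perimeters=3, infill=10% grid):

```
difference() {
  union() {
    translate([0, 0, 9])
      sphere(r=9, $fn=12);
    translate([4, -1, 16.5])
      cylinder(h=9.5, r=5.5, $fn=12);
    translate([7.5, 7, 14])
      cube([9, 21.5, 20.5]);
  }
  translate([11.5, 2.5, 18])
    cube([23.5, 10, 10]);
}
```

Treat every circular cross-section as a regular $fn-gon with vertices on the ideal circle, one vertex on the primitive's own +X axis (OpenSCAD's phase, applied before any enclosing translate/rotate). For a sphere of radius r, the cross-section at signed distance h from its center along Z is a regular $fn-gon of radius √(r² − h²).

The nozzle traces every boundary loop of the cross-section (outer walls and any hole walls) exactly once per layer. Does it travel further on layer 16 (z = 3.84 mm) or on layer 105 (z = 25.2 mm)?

Layer 16 (z = 3.84): the r=9 sphere slices to a regular 12-gon of circumradius 7.374 (√(r²−h²) with h=5.16 from center) (perimeter = 2·12·7.374·sin(180°/12) = 45.80 mm); the cylinder at (4, -1) is not intersected at this z (z outside [16.5, 26]); the cube at (7.5, 7) is absent (z outside [14, 34.5]); Merging all regions: only the r=9 sphere is present, so the union is just that shape — boundary = 45.80 mm; the cube at (11.5, 2.5) is absent (z outside [18, 28]); Taking the first minus the rest: none of the subtracted shapes is present at this height, so the result so far is unchanged — boundary = 45.80 mm. So its perimeter = 45.80 mm. Layer 105 (z = 25.2): the sphere is absent (|z−center|=16.200 > r=9); the cylinder at (4, -1): section is a regular 12-gon, circumradius r=5.5 (perimeter = 2·12·5.500·sin(180°/12) = 34.16 mm); the 9×21.5 cube at (7.5, 7) contributes its full rectangle (perimeter 61.00 mm); Combining (union): the 2 present regions are separate (no shared area or edge), so areas and boundary lengths simply add and each stays a separate island — boundary = 95.16 mm; the cube at (11.5, 2.5) (footprint 23.5×10) is included at this height (perimeter 67.00 mm); Taking the first minus the rest: starting from that combined region, the 23.5×10 cube at (11.5, 2.5) partially overlaps it — only the 27.50 mm² overlap (of its 235.00 mm²) is removed, clipping the outline — boundary = 95.16 mm. So its perimeter = 95.16 mm. Layer 105 is larger (95.16 vs 45.80 mm).

layer 105 (z = 25.2 mm)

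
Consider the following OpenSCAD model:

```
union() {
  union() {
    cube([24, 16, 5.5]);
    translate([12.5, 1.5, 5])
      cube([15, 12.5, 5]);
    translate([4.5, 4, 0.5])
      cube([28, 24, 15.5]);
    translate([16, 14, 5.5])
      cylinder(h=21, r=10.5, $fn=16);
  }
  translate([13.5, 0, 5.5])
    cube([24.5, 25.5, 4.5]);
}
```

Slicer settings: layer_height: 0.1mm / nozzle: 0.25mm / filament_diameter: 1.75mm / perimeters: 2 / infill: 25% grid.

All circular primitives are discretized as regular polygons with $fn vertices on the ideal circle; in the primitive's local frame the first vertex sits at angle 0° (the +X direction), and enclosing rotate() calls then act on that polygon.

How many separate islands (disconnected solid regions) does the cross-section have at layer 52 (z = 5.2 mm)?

1

At z = 5.2 mm: the cube is present — its section is the full 24×16 rectangle; the cube at (12.5, 1.5) is present — its section is the full 15×12.5 rectangle; the cube at (4.5, 4) is present — its section is the full 28×24 rectangle; the cylinder at (16, 14) does not reach this height (z outside [5.5, 26.5]); Merging all regions: the regions partially overlap (shared area 412.75 mm²), so overlapping operands fuse into one piece — 1 connected region; the cube at (13.5, 0) is not intersected at this z (z outside [5.5, 10]); Combining (union): only that combined region is present, so the union is just that shape — 1 connected region. Overall, the cross-section is a single solid region. Island count = 1.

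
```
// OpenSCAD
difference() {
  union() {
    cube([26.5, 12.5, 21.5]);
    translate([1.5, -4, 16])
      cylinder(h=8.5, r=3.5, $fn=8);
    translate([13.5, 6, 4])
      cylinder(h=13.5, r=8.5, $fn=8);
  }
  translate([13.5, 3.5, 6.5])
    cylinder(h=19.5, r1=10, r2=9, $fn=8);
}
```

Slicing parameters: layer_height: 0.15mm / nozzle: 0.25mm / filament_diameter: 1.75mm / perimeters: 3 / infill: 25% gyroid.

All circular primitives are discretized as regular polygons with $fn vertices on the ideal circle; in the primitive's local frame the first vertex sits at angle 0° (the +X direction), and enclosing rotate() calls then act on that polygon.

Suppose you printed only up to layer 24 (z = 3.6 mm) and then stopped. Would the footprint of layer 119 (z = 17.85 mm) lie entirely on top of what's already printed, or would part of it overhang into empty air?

part overhangs

Compare the two slices. At z = 3.6: the 26.5×12.5 cube contributes its full rectangle (area 331.25 mm²); the cylinder at (1.5, -4) does not reach this height (z outside [16, 24.5]); the cylinder at (13.5, 6) does not reach this height (z outside [4, 17.5]); Combining (union): only the 26.5×12.5 cube is present, so the union is just that shape — area = 331.25 mm²; the cone at (13.5, 3.5) is not intersected at this z (z outside [6.5, 26]); Taking the first minus the rest: none of the subtracted shapes is present at this height, so that combined region is unchanged — area = 331.25 mm². At z = 17.85: the 26.5×12.5 cube contributes its full rectangle (area 331.25 mm²); the cylinder at (1.5, -4): section is a regular 8-gon, circumradius r=3.5 (area = (8/2)·3.500²·sin(360°/8) = 34.65 mm²); the cylinder at (13.5, 6) is not intersected at this z (z outside [4, 17.5]); Merging all regions: the 2 present regions are separate (no shared area or edge), so areas and boundary lengths simply add and each stays a separate island — area = 365.90 mm²; the cone at (13.5, 3.5) (r1=10→r2=9) has section circumradius 9.418 here — a regular 8-gon (area = (8/2)·9.418²·sin(360°/8) = 250.88 mm²); After the difference (first − rest): starting from the result so far (365.90 mm²), the cone at (13.5, 3.5) partially overlaps it — only the 185.87 mm² overlap (of its 250.88 mm²) is removed, clipping the outline — area = 180.03 mm². Checking containment: at z = 17.85 the cross-section extends beyond the z = 3.6 cross-section by about 34.65 mm².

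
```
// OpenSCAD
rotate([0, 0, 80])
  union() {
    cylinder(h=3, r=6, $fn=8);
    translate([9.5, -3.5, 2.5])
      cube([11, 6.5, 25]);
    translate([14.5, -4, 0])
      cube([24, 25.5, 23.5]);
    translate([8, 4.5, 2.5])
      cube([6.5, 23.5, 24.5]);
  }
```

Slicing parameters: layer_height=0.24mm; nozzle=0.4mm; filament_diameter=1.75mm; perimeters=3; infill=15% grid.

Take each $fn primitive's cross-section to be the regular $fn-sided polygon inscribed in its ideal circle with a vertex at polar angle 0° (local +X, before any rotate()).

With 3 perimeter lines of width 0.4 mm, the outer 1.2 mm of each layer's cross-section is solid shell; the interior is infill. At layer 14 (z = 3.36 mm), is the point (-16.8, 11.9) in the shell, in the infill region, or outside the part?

At z = 3.36 mm: the cylinder is not intersected at this z (z outside [0, 3]); the cube at (9.5, -3.5) (footprint 11×6.5) is included at this height; the 24×25.5 cube at (14.5, -4) contributes its full rectangle; the cube at (8, 4.5) is present — its section is the full 6.5×23.5 rectangle; Combining (union): the regions partially overlap (shared area 39.00 mm²), so overlapping operands fuse into one piece — 1 connected region; (rotated 80° about Z; rotation is an isometry so areas/perimeters/island counts are preserved). Overall, the cross-section is a single solid region. Undo the 80° rotation: the query point maps to (8.802, 18.611) in the un-rotated model frame. The nearest boundary edge runs (8.00, 4.50)→(8.00, 28.00); distance from the point to it = 0.80 mm. The point is inside the cross-section, 0.80 mm from the nearest boundary — within the 1.2 mm shell band (3 × 0.4).

shell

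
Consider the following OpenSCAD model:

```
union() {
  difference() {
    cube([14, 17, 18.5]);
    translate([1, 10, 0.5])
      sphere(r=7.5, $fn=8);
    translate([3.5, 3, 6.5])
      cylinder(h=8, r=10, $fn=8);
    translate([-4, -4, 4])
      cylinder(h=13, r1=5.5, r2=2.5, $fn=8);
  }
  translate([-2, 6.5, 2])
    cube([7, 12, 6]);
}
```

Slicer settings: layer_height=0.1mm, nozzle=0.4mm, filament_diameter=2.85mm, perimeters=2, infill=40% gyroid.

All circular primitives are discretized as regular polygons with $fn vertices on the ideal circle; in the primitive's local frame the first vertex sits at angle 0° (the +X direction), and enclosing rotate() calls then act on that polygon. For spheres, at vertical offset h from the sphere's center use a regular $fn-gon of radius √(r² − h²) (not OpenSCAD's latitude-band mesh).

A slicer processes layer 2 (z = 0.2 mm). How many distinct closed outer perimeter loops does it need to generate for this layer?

1

At z = 0.2 mm: the 14×17 cube contributes its full rectangle; the r=7.5 sphere at (1, 10) contributes a regular 8-gon of circumradius √(7.5²−0.3²) = 7.494; the cylinder at (3.5, 3) is not intersected at this z (z outside [6.5, 14.5]); the cone at (-4, -4) is absent (z outside [4, 17]); After the difference (first − rest): starting from the 14×17 cube, the r=7.5 sphere at (1, 10) partially overlaps it — only the 93.41 mm² overlap (of its 158.84 mm²) is removed, clipping the outline — 1 connected region; the cube at (-2, 6.5) does not reach this height (z outside [2, 8]); Combining (union): only that combined region is present, so the union is just that shape — 1 connected region. The result has 1 disconnected region.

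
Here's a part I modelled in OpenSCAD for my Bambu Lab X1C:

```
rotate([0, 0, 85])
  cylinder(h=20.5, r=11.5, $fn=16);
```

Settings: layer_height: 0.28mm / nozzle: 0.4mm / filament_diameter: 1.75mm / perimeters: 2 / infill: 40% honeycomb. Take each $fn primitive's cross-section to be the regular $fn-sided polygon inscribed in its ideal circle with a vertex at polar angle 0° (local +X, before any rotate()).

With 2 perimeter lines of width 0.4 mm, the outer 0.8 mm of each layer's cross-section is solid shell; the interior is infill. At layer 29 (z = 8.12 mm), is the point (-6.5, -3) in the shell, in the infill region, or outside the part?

At z = 8.12 mm: the r=11.5 cylinder contributes a regular 16-gon of circumradius 11.5; (rotated 85° about Z; rotation is an isometry so areas/perimeters/island counts are preserved). Overall, the cross-section is a single solid region. Undo the 85° rotation: the query point maps to (-3.555, 6.214) in the un-rotated model frame. The nearest boundary edge runs (-4.40, 10.62)→(-8.13, 8.13); distance from the point to it = 4.14 mm. The point is inside the cross-section and 4.14 mm from the nearest boundary — more than the 0.8 mm shell width (2 × 0.4), so it's in the infill interior.

infill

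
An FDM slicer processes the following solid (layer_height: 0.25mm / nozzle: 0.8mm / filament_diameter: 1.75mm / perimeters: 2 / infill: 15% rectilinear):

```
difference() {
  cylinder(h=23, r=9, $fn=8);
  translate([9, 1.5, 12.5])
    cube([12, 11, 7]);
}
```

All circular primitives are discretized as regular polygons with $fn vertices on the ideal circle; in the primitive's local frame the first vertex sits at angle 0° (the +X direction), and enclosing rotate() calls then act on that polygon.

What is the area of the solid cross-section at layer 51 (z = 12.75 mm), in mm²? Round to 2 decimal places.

At z = 12.75 mm: the cylinder: section is a regular 8-gon, circumradius r=9 (area = (8/2)·9.000²·sin(360°/8) = 229.10 mm²); the cube at (9, 1.5) is present — its section is the full 12×11 rectangle (area 132.00 mm²); Taking the first minus the rest: starting from the r=9 cylinder (229.10 mm²), the 12×11 cube at (9, 1.5) misses the remaining region (no effect) — area = 229.10 mm². Overall, the cross-section is a single solid region. Net area = 229.10 mm².

229.10 mm²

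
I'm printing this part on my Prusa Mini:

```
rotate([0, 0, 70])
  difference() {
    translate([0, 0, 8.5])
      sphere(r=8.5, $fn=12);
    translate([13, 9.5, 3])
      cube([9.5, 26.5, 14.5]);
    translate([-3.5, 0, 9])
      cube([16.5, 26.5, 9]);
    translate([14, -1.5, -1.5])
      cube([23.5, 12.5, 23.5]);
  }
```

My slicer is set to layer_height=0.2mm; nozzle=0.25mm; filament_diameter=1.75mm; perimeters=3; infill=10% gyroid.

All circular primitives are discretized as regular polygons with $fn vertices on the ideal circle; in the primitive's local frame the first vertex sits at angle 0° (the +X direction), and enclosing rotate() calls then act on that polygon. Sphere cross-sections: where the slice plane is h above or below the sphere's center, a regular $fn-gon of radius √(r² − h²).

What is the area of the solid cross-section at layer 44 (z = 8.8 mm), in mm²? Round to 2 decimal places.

At z = 8.8 mm: the r=8.5 sphere contributes a regular 12-gon of circumradius √(8.5²−0.3²) = 8.495 (area = (12/2)·8.495²·sin(360°/12) = 216.48 mm²); the 9.5×26.5 cube at (13, 9.5) contributes its full rectangle (area 251.75 mm²); the cube at (-3.5, 0) does not reach this height (z outside [9, 18]); the cube at (14, -1.5) (footprint 23.5×12.5) is included at this height (area 293.75 mm²); After the difference (first − rest): starting from the r=8.5 sphere (216.48 mm²), the 9.5×26.5 cube at (13, 9.5) misses the remaining region (no effect); the 23.5×12.5 cube at (14, -1.5) misses the remaining region (no effect) — area = 216.48 mm²; (rotated 70° about Z; rotation is an isometry so areas/perimeters/island counts are preserved). Overall, the cross-section is a single solid region. Net area = 216.48 mm².

216.48 mm²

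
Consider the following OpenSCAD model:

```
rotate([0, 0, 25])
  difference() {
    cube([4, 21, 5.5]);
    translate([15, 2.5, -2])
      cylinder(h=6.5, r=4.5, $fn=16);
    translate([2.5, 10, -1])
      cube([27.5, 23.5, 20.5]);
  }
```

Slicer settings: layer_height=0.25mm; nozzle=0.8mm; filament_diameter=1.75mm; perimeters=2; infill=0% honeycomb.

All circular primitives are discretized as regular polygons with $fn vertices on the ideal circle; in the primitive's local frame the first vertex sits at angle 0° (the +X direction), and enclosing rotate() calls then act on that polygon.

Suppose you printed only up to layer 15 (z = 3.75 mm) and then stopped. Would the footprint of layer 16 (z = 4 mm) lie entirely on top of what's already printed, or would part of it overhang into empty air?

Compare the two slices. At z = 3.75: the cube (footprint 4×21) is included at this height (area 84.00 mm²); the r=4.5 cylinder at (15, 2.5) gives a regular 16-gon of circumradius 4.5 (constant along its height) (area = (16/2)·4.500²·sin(360°/16) = 61.99 mm²); the 27.5×23.5 cube at (2.5, 10) contributes its full rectangle (area 646.25 mm²); Taking the first minus the rest: starting from the 4×21 cube (84.00 mm²), the r=4.5 cylinder at (15, 2.5) misses the remaining region (no effect); the 27.5×23.5 cube at (2.5, 10) partially overlaps it — only the 16.50 mm² overlap (of its 646.25 mm²) is removed, clipping the outline — area = 67.50 mm²; (whole slice rotated 25° about Z — lengths, areas and connectivity unchanged). At z = 4: the cube is present — its section is the full 4×21 rectangle (area 84.00 mm²); the r=4.5 cylinder at (15, 2.5) gives a regular 16-gon of circumradius 4.5 (constant along its height) (area = (16/2)·4.500²·sin(360°/16) = 61.99 mm²); the 27.5×23.5 cube at (2.5, 10) contributes its full rectangle (area 646.25 mm²); Subtracting the remaining from the first: starting from the 4×21 cube (84.00 mm²), the r=4.5 cylinder at (15, 2.5) misses the remaining region (no effect); the 27.5×23.5 cube at (2.5, 10) partially overlaps it — only the 16.50 mm² overlap (of its 646.25 mm²) is removed, clipping the outline — area = 67.50 mm²; (rotated 25° about Z; rotation is an isometry so areas/perimeters/island counts are preserved). Checking containment: the cross-section at z = 4 is a subset of the cross-section at z = 3.75.

entirely on top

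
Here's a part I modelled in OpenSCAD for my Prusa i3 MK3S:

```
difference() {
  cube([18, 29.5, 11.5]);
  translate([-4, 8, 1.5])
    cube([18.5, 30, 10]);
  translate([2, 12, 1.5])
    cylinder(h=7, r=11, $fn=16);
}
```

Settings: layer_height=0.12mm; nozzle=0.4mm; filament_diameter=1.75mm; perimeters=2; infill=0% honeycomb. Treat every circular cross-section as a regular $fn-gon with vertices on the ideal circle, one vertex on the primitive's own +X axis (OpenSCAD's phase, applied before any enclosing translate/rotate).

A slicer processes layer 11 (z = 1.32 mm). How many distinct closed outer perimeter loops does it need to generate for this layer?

1

At z = 1.32 mm: the cube (footprint 18×29.5) is included at this height; the cube at (-4, 8) is absent (z outside [1.5, 11.5]); the cylinder at (2, 12) is absent (z outside [1.5, 8.5]); Taking the first minus the rest: none of the subtracted shapes is present at this height, so the 18×29.5 cube is unchanged — 1 connected region. The result has 1 disconnected region.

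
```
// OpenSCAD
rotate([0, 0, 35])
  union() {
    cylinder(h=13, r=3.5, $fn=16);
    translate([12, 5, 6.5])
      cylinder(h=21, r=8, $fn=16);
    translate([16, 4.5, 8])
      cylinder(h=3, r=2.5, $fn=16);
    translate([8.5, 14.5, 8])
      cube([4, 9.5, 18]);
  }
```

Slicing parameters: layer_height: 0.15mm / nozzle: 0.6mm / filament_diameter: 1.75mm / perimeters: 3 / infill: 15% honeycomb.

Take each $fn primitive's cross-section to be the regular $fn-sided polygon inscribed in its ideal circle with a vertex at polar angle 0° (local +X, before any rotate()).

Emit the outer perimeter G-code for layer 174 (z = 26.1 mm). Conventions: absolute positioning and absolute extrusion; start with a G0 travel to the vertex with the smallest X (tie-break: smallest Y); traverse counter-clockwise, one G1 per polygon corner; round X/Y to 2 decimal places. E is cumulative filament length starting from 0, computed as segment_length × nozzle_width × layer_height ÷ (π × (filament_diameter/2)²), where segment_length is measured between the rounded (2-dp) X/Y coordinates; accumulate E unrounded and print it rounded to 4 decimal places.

G0 X-0.92 Y12.37 Z26.10
G1 X-0.85 Y9.25 E0.1168
G1 X0.41 Y6.39 E0.2337
G1 X2.66 Y4.23 E0.3504
G1 X5.57 Y3.10 E0.4672
G1 X8.69 Y3.17 E0.5840
G1 X11.55 Y4.43 E0.7009
G1 X13.71 Y6.68 E0.8176
G1 X14.84 Y9.59 E0.9344
G1 X14.77 Y12.71 E1.0512
G1 X13.52 Y15.57 E1.1680
G1 X11.26 Y17.73 E1.2850
G1 X8.35 Y18.86 E1.4018
G1 X5.23 Y18.79 E1.5186
G1 X2.37 Y17.53 E1.6355
G1 X0.21 Y15.28 E1.7522
G1 X-0.92 Y12.37 E1.8690

At z = 26.1 mm: the cylinder does not reach this height (z outside [0, 13]); the r=8 cylinder at (12, 5) gives a regular 16-gon of circumradius 8 (constant along its height); the cylinder at (16, 4.5) is not intersected at this z (z outside [8, 11]); the cube at (8.5, 14.5) does not reach this height (z outside [8, 26]); Merging all regions: only the r=8 cylinder at (12, 5) is present, so the union is just that shape — 1 connected region; (rotated 35° about Z; rotation is an isometry so areas/perimeters/island counts are preserved). The outline is a single polygon with 16 vertices. Extrusion per mm of travel: 0.6 × 0.15 / (π × 0.875²) = 0.037418. Accumulating E over each segment gives final E = 1.8690.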